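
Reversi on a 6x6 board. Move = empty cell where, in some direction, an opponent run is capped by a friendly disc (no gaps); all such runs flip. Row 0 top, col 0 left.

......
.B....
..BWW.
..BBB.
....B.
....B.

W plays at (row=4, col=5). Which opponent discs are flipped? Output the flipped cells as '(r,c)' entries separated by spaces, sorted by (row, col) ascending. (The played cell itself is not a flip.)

Answer: (3,4)

Derivation:
Dir NW: opp run (3,4) capped by W -> flip
Dir N: first cell '.' (not opp) -> no flip
Dir NE: edge -> no flip
Dir W: opp run (4,4), next='.' -> no flip
Dir E: edge -> no flip
Dir SW: opp run (5,4), next=edge -> no flip
Dir S: first cell '.' (not opp) -> no flip
Dir SE: edge -> no flip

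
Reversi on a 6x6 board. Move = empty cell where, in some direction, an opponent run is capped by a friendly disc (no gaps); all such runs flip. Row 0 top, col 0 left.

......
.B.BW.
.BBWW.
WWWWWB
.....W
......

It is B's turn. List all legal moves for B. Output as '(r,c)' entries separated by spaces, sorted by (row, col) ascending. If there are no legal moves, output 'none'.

(0,3): no bracket -> illegal
(0,4): no bracket -> illegal
(0,5): no bracket -> illegal
(1,2): no bracket -> illegal
(1,5): flips 1 -> legal
(2,0): no bracket -> illegal
(2,5): flips 2 -> legal
(4,0): flips 1 -> legal
(4,1): flips 1 -> legal
(4,2): flips 1 -> legal
(4,3): flips 3 -> legal
(4,4): flips 1 -> legal
(5,4): no bracket -> illegal
(5,5): flips 1 -> legal

Answer: (1,5) (2,5) (4,0) (4,1) (4,2) (4,3) (4,4) (5,5)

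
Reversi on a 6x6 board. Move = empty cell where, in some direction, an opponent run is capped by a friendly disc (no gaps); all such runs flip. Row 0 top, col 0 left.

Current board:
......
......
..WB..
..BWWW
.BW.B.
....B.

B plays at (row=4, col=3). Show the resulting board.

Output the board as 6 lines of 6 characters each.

Answer: ......
......
..WB..
..BBWW
.BBBB.
....B.

Derivation:
Place B at (4,3); scan 8 dirs for brackets.
Dir NW: first cell 'B' (not opp) -> no flip
Dir N: opp run (3,3) capped by B -> flip
Dir NE: opp run (3,4), next='.' -> no flip
Dir W: opp run (4,2) capped by B -> flip
Dir E: first cell 'B' (not opp) -> no flip
Dir SW: first cell '.' (not opp) -> no flip
Dir S: first cell '.' (not opp) -> no flip
Dir SE: first cell 'B' (not opp) -> no flip
All flips: (3,3) (4,2)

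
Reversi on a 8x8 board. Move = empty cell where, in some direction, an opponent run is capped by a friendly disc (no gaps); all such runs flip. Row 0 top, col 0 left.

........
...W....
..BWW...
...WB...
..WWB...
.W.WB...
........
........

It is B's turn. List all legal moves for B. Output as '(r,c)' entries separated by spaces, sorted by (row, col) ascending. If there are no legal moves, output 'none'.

(0,2): no bracket -> illegal
(0,3): no bracket -> illegal
(0,4): flips 1 -> legal
(1,2): flips 1 -> legal
(1,4): flips 1 -> legal
(1,5): no bracket -> illegal
(2,5): flips 2 -> legal
(3,1): no bracket -> illegal
(3,2): flips 2 -> legal
(3,5): no bracket -> illegal
(4,0): no bracket -> illegal
(4,1): flips 2 -> legal
(5,0): no bracket -> illegal
(5,2): flips 2 -> legal
(6,0): no bracket -> illegal
(6,1): no bracket -> illegal
(6,2): flips 1 -> legal
(6,3): no bracket -> illegal
(6,4): no bracket -> illegal

Answer: (0,4) (1,2) (1,4) (2,5) (3,2) (4,1) (5,2) (6,2)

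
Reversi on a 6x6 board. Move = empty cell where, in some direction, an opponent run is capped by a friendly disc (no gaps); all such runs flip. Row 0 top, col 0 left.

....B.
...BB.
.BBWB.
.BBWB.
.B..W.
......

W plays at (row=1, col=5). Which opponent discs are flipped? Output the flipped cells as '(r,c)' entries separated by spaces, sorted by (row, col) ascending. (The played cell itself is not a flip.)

Dir NW: opp run (0,4), next=edge -> no flip
Dir N: first cell '.' (not opp) -> no flip
Dir NE: edge -> no flip
Dir W: opp run (1,4) (1,3), next='.' -> no flip
Dir E: edge -> no flip
Dir SW: opp run (2,4) capped by W -> flip
Dir S: first cell '.' (not opp) -> no flip
Dir SE: edge -> no flip

Answer: (2,4)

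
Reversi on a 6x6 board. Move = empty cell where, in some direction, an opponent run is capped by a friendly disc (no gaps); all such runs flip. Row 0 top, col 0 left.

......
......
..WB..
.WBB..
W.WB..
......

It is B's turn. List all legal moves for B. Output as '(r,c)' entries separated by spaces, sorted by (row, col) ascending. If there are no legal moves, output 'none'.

Answer: (1,1) (1,2) (2,1) (3,0) (4,1) (5,1) (5,2)

Derivation:
(1,1): flips 1 -> legal
(1,2): flips 1 -> legal
(1,3): no bracket -> illegal
(2,0): no bracket -> illegal
(2,1): flips 1 -> legal
(3,0): flips 1 -> legal
(4,1): flips 1 -> legal
(5,0): no bracket -> illegal
(5,1): flips 1 -> legal
(5,2): flips 1 -> legal
(5,3): no bracket -> illegal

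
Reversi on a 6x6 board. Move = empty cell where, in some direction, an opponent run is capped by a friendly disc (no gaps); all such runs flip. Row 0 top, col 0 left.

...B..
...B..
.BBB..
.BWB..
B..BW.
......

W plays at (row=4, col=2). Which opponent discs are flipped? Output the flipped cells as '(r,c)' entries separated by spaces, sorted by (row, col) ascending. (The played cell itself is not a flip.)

Answer: (4,3)

Derivation:
Dir NW: opp run (3,1), next='.' -> no flip
Dir N: first cell 'W' (not opp) -> no flip
Dir NE: opp run (3,3), next='.' -> no flip
Dir W: first cell '.' (not opp) -> no flip
Dir E: opp run (4,3) capped by W -> flip
Dir SW: first cell '.' (not opp) -> no flip
Dir S: first cell '.' (not opp) -> no flip
Dir SE: first cell '.' (not opp) -> no flip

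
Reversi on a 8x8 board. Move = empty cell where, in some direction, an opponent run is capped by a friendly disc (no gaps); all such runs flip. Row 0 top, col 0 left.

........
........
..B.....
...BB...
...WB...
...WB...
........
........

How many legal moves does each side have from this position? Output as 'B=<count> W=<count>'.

-- B to move --
(3,2): flips 1 -> legal
(4,2): flips 1 -> legal
(5,2): flips 2 -> legal
(6,2): flips 1 -> legal
(6,3): flips 2 -> legal
(6,4): no bracket -> illegal
B mobility = 5
-- W to move --
(1,1): no bracket -> illegal
(1,2): no bracket -> illegal
(1,3): no bracket -> illegal
(2,1): no bracket -> illegal
(2,3): flips 1 -> legal
(2,4): no bracket -> illegal
(2,5): flips 1 -> legal
(3,1): no bracket -> illegal
(3,2): no bracket -> illegal
(3,5): flips 1 -> legal
(4,2): no bracket -> illegal
(4,5): flips 1 -> legal
(5,5): flips 1 -> legal
(6,3): no bracket -> illegal
(6,4): no bracket -> illegal
(6,5): flips 1 -> legal
W mobility = 6

Answer: B=5 W=6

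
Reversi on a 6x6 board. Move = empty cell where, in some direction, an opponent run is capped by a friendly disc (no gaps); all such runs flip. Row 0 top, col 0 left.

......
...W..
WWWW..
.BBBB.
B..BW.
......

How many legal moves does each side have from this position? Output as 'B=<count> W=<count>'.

Answer: B=9 W=6

Derivation:
-- B to move --
(0,2): no bracket -> illegal
(0,3): flips 2 -> legal
(0,4): flips 2 -> legal
(1,0): flips 1 -> legal
(1,1): flips 2 -> legal
(1,2): flips 2 -> legal
(1,4): flips 1 -> legal
(2,4): no bracket -> illegal
(3,0): no bracket -> illegal
(3,5): no bracket -> illegal
(4,5): flips 1 -> legal
(5,3): no bracket -> illegal
(5,4): flips 1 -> legal
(5,5): flips 1 -> legal
B mobility = 9
-- W to move --
(2,4): flips 1 -> legal
(2,5): no bracket -> illegal
(3,0): no bracket -> illegal
(3,5): no bracket -> illegal
(4,1): flips 2 -> legal
(4,2): flips 3 -> legal
(4,5): flips 1 -> legal
(5,0): no bracket -> illegal
(5,1): no bracket -> illegal
(5,2): no bracket -> illegal
(5,3): flips 2 -> legal
(5,4): flips 2 -> legal
W mobility = 6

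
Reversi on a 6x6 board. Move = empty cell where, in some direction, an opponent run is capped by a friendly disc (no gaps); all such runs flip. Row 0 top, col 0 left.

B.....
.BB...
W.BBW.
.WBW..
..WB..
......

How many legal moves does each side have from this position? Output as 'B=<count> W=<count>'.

Answer: B=7 W=5

Derivation:
-- B to move --
(1,0): no bracket -> illegal
(1,3): no bracket -> illegal
(1,4): no bracket -> illegal
(1,5): no bracket -> illegal
(2,1): no bracket -> illegal
(2,5): flips 1 -> legal
(3,0): flips 1 -> legal
(3,4): flips 1 -> legal
(3,5): no bracket -> illegal
(4,0): flips 1 -> legal
(4,1): flips 1 -> legal
(4,4): flips 1 -> legal
(5,1): no bracket -> illegal
(5,2): flips 1 -> legal
(5,3): no bracket -> illegal
B mobility = 7
-- W to move --
(0,1): no bracket -> illegal
(0,2): flips 4 -> legal
(0,3): no bracket -> illegal
(1,0): no bracket -> illegal
(1,3): flips 2 -> legal
(1,4): no bracket -> illegal
(2,1): flips 2 -> legal
(3,4): no bracket -> illegal
(4,1): no bracket -> illegal
(4,4): flips 1 -> legal
(5,2): no bracket -> illegal
(5,3): flips 1 -> legal
(5,4): no bracket -> illegal
W mobility = 5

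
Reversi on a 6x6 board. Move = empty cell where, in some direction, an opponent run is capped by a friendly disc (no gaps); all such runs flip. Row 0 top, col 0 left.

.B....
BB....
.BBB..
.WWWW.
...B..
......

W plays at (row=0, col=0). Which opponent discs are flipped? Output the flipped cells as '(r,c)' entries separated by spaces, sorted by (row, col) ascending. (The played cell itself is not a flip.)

Answer: (1,1) (2,2)

Derivation:
Dir NW: edge -> no flip
Dir N: edge -> no flip
Dir NE: edge -> no flip
Dir W: edge -> no flip
Dir E: opp run (0,1), next='.' -> no flip
Dir SW: edge -> no flip
Dir S: opp run (1,0), next='.' -> no flip
Dir SE: opp run (1,1) (2,2) capped by W -> flip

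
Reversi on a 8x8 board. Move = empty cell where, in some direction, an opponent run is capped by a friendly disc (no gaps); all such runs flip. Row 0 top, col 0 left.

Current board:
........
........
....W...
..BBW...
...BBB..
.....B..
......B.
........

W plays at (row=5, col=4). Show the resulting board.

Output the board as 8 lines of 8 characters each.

Answer: ........
........
....W...
..BBW...
...BWB..
....WB..
......B.
........

Derivation:
Place W at (5,4); scan 8 dirs for brackets.
Dir NW: opp run (4,3) (3,2), next='.' -> no flip
Dir N: opp run (4,4) capped by W -> flip
Dir NE: opp run (4,5), next='.' -> no flip
Dir W: first cell '.' (not opp) -> no flip
Dir E: opp run (5,5), next='.' -> no flip
Dir SW: first cell '.' (not opp) -> no flip
Dir S: first cell '.' (not opp) -> no flip
Dir SE: first cell '.' (not opp) -> no flip
All flips: (4,4)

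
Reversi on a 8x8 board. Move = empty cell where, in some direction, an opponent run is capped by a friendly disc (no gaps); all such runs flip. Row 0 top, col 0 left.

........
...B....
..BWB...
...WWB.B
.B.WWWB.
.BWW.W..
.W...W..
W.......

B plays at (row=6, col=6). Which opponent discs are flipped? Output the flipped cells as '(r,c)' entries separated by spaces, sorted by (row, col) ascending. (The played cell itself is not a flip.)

Answer: (3,3) (4,4) (5,5)

Derivation:
Dir NW: opp run (5,5) (4,4) (3,3) capped by B -> flip
Dir N: first cell '.' (not opp) -> no flip
Dir NE: first cell '.' (not opp) -> no flip
Dir W: opp run (6,5), next='.' -> no flip
Dir E: first cell '.' (not opp) -> no flip
Dir SW: first cell '.' (not opp) -> no flip
Dir S: first cell '.' (not opp) -> no flip
Dir SE: first cell '.' (not opp) -> no flip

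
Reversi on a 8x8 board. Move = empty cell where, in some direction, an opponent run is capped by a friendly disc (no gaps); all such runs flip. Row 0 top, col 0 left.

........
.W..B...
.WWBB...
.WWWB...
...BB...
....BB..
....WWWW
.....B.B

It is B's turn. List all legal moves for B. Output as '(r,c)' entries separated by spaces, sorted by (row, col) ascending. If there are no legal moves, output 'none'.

Answer: (0,0) (1,0) (2,0) (3,0) (4,1) (4,2) (5,3) (5,7) (7,3) (7,4) (7,6)

Derivation:
(0,0): flips 3 -> legal
(0,1): no bracket -> illegal
(0,2): no bracket -> illegal
(1,0): flips 2 -> legal
(1,2): no bracket -> illegal
(1,3): no bracket -> illegal
(2,0): flips 2 -> legal
(3,0): flips 3 -> legal
(4,0): no bracket -> illegal
(4,1): flips 1 -> legal
(4,2): flips 1 -> legal
(5,3): flips 1 -> legal
(5,6): no bracket -> illegal
(5,7): flips 2 -> legal
(6,3): no bracket -> illegal
(7,3): flips 1 -> legal
(7,4): flips 1 -> legal
(7,6): flips 1 -> legal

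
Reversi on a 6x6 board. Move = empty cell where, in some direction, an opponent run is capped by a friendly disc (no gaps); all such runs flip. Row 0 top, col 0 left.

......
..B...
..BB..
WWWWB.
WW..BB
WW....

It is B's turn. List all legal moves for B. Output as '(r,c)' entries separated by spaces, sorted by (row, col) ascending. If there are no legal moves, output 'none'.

Answer: (4,2) (4,3)

Derivation:
(2,0): no bracket -> illegal
(2,1): no bracket -> illegal
(2,4): no bracket -> illegal
(4,2): flips 1 -> legal
(4,3): flips 1 -> legal
(5,2): no bracket -> illegal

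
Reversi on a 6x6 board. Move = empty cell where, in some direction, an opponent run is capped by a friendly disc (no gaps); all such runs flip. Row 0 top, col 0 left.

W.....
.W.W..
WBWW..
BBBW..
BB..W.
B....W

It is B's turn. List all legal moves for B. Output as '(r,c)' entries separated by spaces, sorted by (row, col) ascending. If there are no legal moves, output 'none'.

(0,1): flips 1 -> legal
(0,2): no bracket -> illegal
(0,3): no bracket -> illegal
(0,4): flips 2 -> legal
(1,0): flips 1 -> legal
(1,2): flips 1 -> legal
(1,4): flips 1 -> legal
(2,4): flips 2 -> legal
(3,4): flips 1 -> legal
(3,5): no bracket -> illegal
(4,2): no bracket -> illegal
(4,3): no bracket -> illegal
(4,5): no bracket -> illegal
(5,3): no bracket -> illegal
(5,4): no bracket -> illegal

Answer: (0,1) (0,4) (1,0) (1,2) (1,4) (2,4) (3,4)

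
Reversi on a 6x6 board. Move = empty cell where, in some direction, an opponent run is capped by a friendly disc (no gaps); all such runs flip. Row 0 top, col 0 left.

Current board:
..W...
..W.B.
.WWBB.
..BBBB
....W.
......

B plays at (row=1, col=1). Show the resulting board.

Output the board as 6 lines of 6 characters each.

Answer: ..W...
.BW.B.
.WBBB.
..BBBB
....W.
......

Derivation:
Place B at (1,1); scan 8 dirs for brackets.
Dir NW: first cell '.' (not opp) -> no flip
Dir N: first cell '.' (not opp) -> no flip
Dir NE: opp run (0,2), next=edge -> no flip
Dir W: first cell '.' (not opp) -> no flip
Dir E: opp run (1,2), next='.' -> no flip
Dir SW: first cell '.' (not opp) -> no flip
Dir S: opp run (2,1), next='.' -> no flip
Dir SE: opp run (2,2) capped by B -> flip
All flips: (2,2)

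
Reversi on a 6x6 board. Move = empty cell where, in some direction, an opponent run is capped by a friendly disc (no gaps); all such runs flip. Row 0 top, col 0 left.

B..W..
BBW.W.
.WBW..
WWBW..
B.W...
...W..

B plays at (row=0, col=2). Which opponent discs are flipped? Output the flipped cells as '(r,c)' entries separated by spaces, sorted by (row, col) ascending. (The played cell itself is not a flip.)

Answer: (1,2)

Derivation:
Dir NW: edge -> no flip
Dir N: edge -> no flip
Dir NE: edge -> no flip
Dir W: first cell '.' (not opp) -> no flip
Dir E: opp run (0,3), next='.' -> no flip
Dir SW: first cell 'B' (not opp) -> no flip
Dir S: opp run (1,2) capped by B -> flip
Dir SE: first cell '.' (not opp) -> no flip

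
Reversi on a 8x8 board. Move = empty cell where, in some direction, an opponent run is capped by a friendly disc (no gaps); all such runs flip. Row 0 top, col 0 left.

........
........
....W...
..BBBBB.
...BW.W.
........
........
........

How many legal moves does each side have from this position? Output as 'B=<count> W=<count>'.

-- B to move --
(1,3): flips 1 -> legal
(1,4): flips 1 -> legal
(1,5): flips 1 -> legal
(2,3): no bracket -> illegal
(2,5): no bracket -> illegal
(3,7): no bracket -> illegal
(4,5): flips 1 -> legal
(4,7): no bracket -> illegal
(5,3): flips 1 -> legal
(5,4): flips 1 -> legal
(5,5): flips 1 -> legal
(5,6): flips 1 -> legal
(5,7): flips 1 -> legal
B mobility = 9
-- W to move --
(2,1): no bracket -> illegal
(2,2): flips 1 -> legal
(2,3): no bracket -> illegal
(2,5): no bracket -> illegal
(2,6): flips 2 -> legal
(2,7): no bracket -> illegal
(3,1): no bracket -> illegal
(3,7): no bracket -> illegal
(4,1): no bracket -> illegal
(4,2): flips 2 -> legal
(4,5): no bracket -> illegal
(4,7): no bracket -> illegal
(5,2): no bracket -> illegal
(5,3): no bracket -> illegal
(5,4): no bracket -> illegal
W mobility = 3

Answer: B=9 W=3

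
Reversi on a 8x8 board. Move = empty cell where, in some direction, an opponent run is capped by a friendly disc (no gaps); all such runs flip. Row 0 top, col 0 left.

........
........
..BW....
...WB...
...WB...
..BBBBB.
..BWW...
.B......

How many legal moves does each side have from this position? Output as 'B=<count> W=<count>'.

Answer: B=10 W=12

Derivation:
-- B to move --
(1,2): flips 1 -> legal
(1,3): flips 3 -> legal
(1,4): no bracket -> illegal
(2,4): flips 1 -> legal
(3,2): flips 2 -> legal
(4,2): flips 1 -> legal
(6,5): flips 2 -> legal
(7,2): flips 1 -> legal
(7,3): flips 2 -> legal
(7,4): flips 2 -> legal
(7,5): flips 1 -> legal
B mobility = 10
-- W to move --
(1,1): flips 1 -> legal
(1,2): no bracket -> illegal
(1,3): no bracket -> illegal
(2,1): flips 1 -> legal
(2,4): flips 3 -> legal
(2,5): flips 1 -> legal
(3,1): no bracket -> illegal
(3,2): no bracket -> illegal
(3,5): flips 1 -> legal
(4,1): flips 1 -> legal
(4,2): flips 1 -> legal
(4,5): flips 3 -> legal
(4,6): flips 1 -> legal
(4,7): no bracket -> illegal
(5,1): no bracket -> illegal
(5,7): no bracket -> illegal
(6,0): no bracket -> illegal
(6,1): flips 2 -> legal
(6,5): flips 1 -> legal
(6,6): flips 2 -> legal
(6,7): no bracket -> illegal
(7,0): no bracket -> illegal
(7,2): no bracket -> illegal
(7,3): no bracket -> illegal
W mobility = 12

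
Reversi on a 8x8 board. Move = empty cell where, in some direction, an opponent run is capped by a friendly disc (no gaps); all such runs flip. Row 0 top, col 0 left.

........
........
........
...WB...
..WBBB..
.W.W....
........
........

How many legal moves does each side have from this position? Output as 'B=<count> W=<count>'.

Answer: B=6 W=3

Derivation:
-- B to move --
(2,2): flips 1 -> legal
(2,3): flips 1 -> legal
(2,4): no bracket -> illegal
(3,1): no bracket -> illegal
(3,2): flips 1 -> legal
(4,0): no bracket -> illegal
(4,1): flips 1 -> legal
(5,0): no bracket -> illegal
(5,2): no bracket -> illegal
(5,4): no bracket -> illegal
(6,0): no bracket -> illegal
(6,1): no bracket -> illegal
(6,2): flips 1 -> legal
(6,3): flips 1 -> legal
(6,4): no bracket -> illegal
B mobility = 6
-- W to move --
(2,3): no bracket -> illegal
(2,4): no bracket -> illegal
(2,5): no bracket -> illegal
(3,2): no bracket -> illegal
(3,5): flips 2 -> legal
(3,6): no bracket -> illegal
(4,6): flips 3 -> legal
(5,2): no bracket -> illegal
(5,4): no bracket -> illegal
(5,5): flips 1 -> legal
(5,6): no bracket -> illegal
W mobility = 3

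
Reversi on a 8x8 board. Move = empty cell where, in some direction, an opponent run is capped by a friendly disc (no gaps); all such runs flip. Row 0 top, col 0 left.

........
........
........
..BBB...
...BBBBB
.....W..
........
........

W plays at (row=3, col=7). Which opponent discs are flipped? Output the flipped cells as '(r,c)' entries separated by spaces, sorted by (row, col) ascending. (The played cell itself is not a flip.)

Answer: (4,6)

Derivation:
Dir NW: first cell '.' (not opp) -> no flip
Dir N: first cell '.' (not opp) -> no flip
Dir NE: edge -> no flip
Dir W: first cell '.' (not opp) -> no flip
Dir E: edge -> no flip
Dir SW: opp run (4,6) capped by W -> flip
Dir S: opp run (4,7), next='.' -> no flip
Dir SE: edge -> no flip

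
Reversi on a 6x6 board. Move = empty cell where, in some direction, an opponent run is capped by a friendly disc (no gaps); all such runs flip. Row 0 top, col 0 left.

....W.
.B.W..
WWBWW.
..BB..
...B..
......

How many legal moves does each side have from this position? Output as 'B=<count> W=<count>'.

-- B to move --
(0,2): no bracket -> illegal
(0,3): flips 2 -> legal
(0,5): no bracket -> illegal
(1,0): flips 1 -> legal
(1,2): no bracket -> illegal
(1,4): flips 1 -> legal
(1,5): flips 1 -> legal
(2,5): flips 2 -> legal
(3,0): no bracket -> illegal
(3,1): flips 1 -> legal
(3,4): no bracket -> illegal
(3,5): no bracket -> illegal
B mobility = 6
-- W to move --
(0,0): no bracket -> illegal
(0,1): flips 1 -> legal
(0,2): flips 1 -> legal
(1,0): no bracket -> illegal
(1,2): no bracket -> illegal
(3,1): flips 1 -> legal
(3,4): no bracket -> illegal
(4,1): flips 1 -> legal
(4,2): flips 1 -> legal
(4,4): no bracket -> illegal
(5,2): no bracket -> illegal
(5,3): flips 2 -> legal
(5,4): flips 2 -> legal
W mobility = 7

Answer: B=6 W=7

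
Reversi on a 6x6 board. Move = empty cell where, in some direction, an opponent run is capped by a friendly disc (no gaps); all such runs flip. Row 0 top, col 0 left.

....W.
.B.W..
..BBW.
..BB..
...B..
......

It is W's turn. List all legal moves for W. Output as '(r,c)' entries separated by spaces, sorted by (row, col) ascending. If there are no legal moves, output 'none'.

Answer: (2,1) (3,1) (4,2) (5,3)

Derivation:
(0,0): no bracket -> illegal
(0,1): no bracket -> illegal
(0,2): no bracket -> illegal
(1,0): no bracket -> illegal
(1,2): no bracket -> illegal
(1,4): no bracket -> illegal
(2,0): no bracket -> illegal
(2,1): flips 2 -> legal
(3,1): flips 1 -> legal
(3,4): no bracket -> illegal
(4,1): no bracket -> illegal
(4,2): flips 1 -> legal
(4,4): no bracket -> illegal
(5,2): no bracket -> illegal
(5,3): flips 3 -> legal
(5,4): no bracket -> illegal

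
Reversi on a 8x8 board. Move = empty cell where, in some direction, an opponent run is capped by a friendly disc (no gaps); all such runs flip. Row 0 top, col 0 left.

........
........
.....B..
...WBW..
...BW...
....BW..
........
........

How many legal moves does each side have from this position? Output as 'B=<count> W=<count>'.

-- B to move --
(2,2): no bracket -> illegal
(2,3): flips 1 -> legal
(2,4): no bracket -> illegal
(2,6): no bracket -> illegal
(3,2): flips 1 -> legal
(3,6): flips 1 -> legal
(4,2): no bracket -> illegal
(4,5): flips 2 -> legal
(4,6): no bracket -> illegal
(5,3): no bracket -> illegal
(5,6): flips 1 -> legal
(6,4): no bracket -> illegal
(6,5): no bracket -> illegal
(6,6): no bracket -> illegal
B mobility = 5
-- W to move --
(1,4): no bracket -> illegal
(1,5): flips 1 -> legal
(1,6): no bracket -> illegal
(2,3): no bracket -> illegal
(2,4): flips 1 -> legal
(2,6): no bracket -> illegal
(3,2): no bracket -> illegal
(3,6): no bracket -> illegal
(4,2): flips 1 -> legal
(4,5): no bracket -> illegal
(5,2): no bracket -> illegal
(5,3): flips 2 -> legal
(6,3): no bracket -> illegal
(6,4): flips 1 -> legal
(6,5): no bracket -> illegal
W mobility = 5

Answer: B=5 W=5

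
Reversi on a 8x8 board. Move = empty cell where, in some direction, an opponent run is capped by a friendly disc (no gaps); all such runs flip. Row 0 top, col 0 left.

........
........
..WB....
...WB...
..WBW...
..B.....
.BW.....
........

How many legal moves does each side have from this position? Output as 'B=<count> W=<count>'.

-- B to move --
(1,1): no bracket -> illegal
(1,2): no bracket -> illegal
(1,3): no bracket -> illegal
(2,1): flips 1 -> legal
(2,4): no bracket -> illegal
(3,1): no bracket -> illegal
(3,2): flips 2 -> legal
(3,5): no bracket -> illegal
(4,1): flips 1 -> legal
(4,5): flips 1 -> legal
(5,1): no bracket -> illegal
(5,3): no bracket -> illegal
(5,4): flips 1 -> legal
(5,5): no bracket -> illegal
(6,3): flips 1 -> legal
(7,1): no bracket -> illegal
(7,2): flips 1 -> legal
(7,3): no bracket -> illegal
B mobility = 7
-- W to move --
(1,2): no bracket -> illegal
(1,3): flips 1 -> legal
(1,4): no bracket -> illegal
(2,4): flips 2 -> legal
(2,5): no bracket -> illegal
(3,2): no bracket -> illegal
(3,5): flips 1 -> legal
(4,1): no bracket -> illegal
(4,5): no bracket -> illegal
(5,0): no bracket -> illegal
(5,1): no bracket -> illegal
(5,3): flips 1 -> legal
(5,4): no bracket -> illegal
(6,0): flips 1 -> legal
(6,3): no bracket -> illegal
(7,0): no bracket -> illegal
(7,1): no bracket -> illegal
(7,2): no bracket -> illegal
W mobility = 5

Answer: B=7 W=5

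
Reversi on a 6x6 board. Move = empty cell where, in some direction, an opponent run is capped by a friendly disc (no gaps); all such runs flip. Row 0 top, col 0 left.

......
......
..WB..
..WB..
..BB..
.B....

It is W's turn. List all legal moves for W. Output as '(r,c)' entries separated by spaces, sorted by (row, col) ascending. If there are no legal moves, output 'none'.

(1,2): no bracket -> illegal
(1,3): no bracket -> illegal
(1,4): flips 1 -> legal
(2,4): flips 1 -> legal
(3,1): no bracket -> illegal
(3,4): flips 1 -> legal
(4,0): no bracket -> illegal
(4,1): no bracket -> illegal
(4,4): flips 1 -> legal
(5,0): no bracket -> illegal
(5,2): flips 1 -> legal
(5,3): no bracket -> illegal
(5,4): flips 1 -> legal

Answer: (1,4) (2,4) (3,4) (4,4) (5,2) (5,4)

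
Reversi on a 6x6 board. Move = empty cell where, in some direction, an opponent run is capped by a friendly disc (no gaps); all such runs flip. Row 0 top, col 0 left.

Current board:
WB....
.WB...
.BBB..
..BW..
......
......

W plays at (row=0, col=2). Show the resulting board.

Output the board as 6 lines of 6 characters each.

Place W at (0,2); scan 8 dirs for brackets.
Dir NW: edge -> no flip
Dir N: edge -> no flip
Dir NE: edge -> no flip
Dir W: opp run (0,1) capped by W -> flip
Dir E: first cell '.' (not opp) -> no flip
Dir SW: first cell 'W' (not opp) -> no flip
Dir S: opp run (1,2) (2,2) (3,2), next='.' -> no flip
Dir SE: first cell '.' (not opp) -> no flip
All flips: (0,1)

Answer: WWW...
.WB...
.BBB..
..BW..
......
......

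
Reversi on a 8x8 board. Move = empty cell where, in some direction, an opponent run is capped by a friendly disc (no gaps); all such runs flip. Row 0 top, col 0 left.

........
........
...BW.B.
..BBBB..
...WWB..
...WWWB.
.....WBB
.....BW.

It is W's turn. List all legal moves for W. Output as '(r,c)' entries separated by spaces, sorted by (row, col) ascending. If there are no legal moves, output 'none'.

Answer: (1,3) (1,7) (2,1) (2,2) (2,5) (3,6) (4,2) (4,6) (4,7) (5,7) (7,4) (7,7)

Derivation:
(1,2): no bracket -> illegal
(1,3): flips 2 -> legal
(1,4): no bracket -> illegal
(1,5): no bracket -> illegal
(1,6): no bracket -> illegal
(1,7): flips 2 -> legal
(2,1): flips 1 -> legal
(2,2): flips 2 -> legal
(2,5): flips 3 -> legal
(2,7): no bracket -> illegal
(3,1): no bracket -> illegal
(3,6): flips 1 -> legal
(3,7): no bracket -> illegal
(4,1): no bracket -> illegal
(4,2): flips 1 -> legal
(4,6): flips 4 -> legal
(4,7): flips 1 -> legal
(5,7): flips 1 -> legal
(6,4): no bracket -> illegal
(7,4): flips 1 -> legal
(7,7): flips 1 -> legal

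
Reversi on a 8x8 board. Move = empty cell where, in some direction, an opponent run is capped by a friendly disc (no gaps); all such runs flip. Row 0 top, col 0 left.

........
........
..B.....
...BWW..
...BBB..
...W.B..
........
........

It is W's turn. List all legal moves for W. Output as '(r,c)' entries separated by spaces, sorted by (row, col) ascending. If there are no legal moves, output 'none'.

Answer: (2,3) (3,2) (5,2) (5,4) (5,6) (6,5)

Derivation:
(1,1): no bracket -> illegal
(1,2): no bracket -> illegal
(1,3): no bracket -> illegal
(2,1): no bracket -> illegal
(2,3): flips 2 -> legal
(2,4): no bracket -> illegal
(3,1): no bracket -> illegal
(3,2): flips 1 -> legal
(3,6): no bracket -> illegal
(4,2): no bracket -> illegal
(4,6): no bracket -> illegal
(5,2): flips 1 -> legal
(5,4): flips 1 -> legal
(5,6): flips 1 -> legal
(6,4): no bracket -> illegal
(6,5): flips 2 -> legal
(6,6): no bracket -> illegal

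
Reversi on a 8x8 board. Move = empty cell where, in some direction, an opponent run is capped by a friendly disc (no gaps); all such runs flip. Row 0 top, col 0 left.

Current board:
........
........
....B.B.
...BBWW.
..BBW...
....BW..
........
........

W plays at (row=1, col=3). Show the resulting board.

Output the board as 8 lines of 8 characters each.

Place W at (1,3); scan 8 dirs for brackets.
Dir NW: first cell '.' (not opp) -> no flip
Dir N: first cell '.' (not opp) -> no flip
Dir NE: first cell '.' (not opp) -> no flip
Dir W: first cell '.' (not opp) -> no flip
Dir E: first cell '.' (not opp) -> no flip
Dir SW: first cell '.' (not opp) -> no flip
Dir S: first cell '.' (not opp) -> no flip
Dir SE: opp run (2,4) capped by W -> flip
All flips: (2,4)

Answer: ........
...W....
....W.B.
...BBWW.
..BBW...
....BW..
........
........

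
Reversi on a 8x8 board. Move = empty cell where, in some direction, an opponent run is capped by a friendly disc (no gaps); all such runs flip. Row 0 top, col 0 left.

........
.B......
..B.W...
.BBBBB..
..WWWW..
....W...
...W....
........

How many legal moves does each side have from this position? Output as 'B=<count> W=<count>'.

Answer: B=10 W=8

Derivation:
-- B to move --
(1,3): flips 1 -> legal
(1,4): flips 1 -> legal
(1,5): flips 1 -> legal
(2,3): no bracket -> illegal
(2,5): no bracket -> illegal
(3,6): no bracket -> illegal
(4,1): no bracket -> illegal
(4,6): no bracket -> illegal
(5,1): flips 1 -> legal
(5,2): flips 2 -> legal
(5,3): flips 3 -> legal
(5,5): flips 2 -> legal
(5,6): flips 1 -> legal
(6,2): no bracket -> illegal
(6,4): flips 2 -> legal
(6,5): flips 2 -> legal
(7,2): no bracket -> illegal
(7,3): no bracket -> illegal
(7,4): no bracket -> illegal
B mobility = 10
-- W to move --
(0,0): flips 3 -> legal
(0,1): no bracket -> illegal
(0,2): no bracket -> illegal
(1,0): no bracket -> illegal
(1,2): flips 2 -> legal
(1,3): no bracket -> illegal
(2,0): flips 1 -> legal
(2,1): flips 1 -> legal
(2,3): flips 2 -> legal
(2,5): flips 2 -> legal
(2,6): flips 1 -> legal
(3,0): no bracket -> illegal
(3,6): no bracket -> illegal
(4,0): no bracket -> illegal
(4,1): no bracket -> illegal
(4,6): flips 1 -> legal
W mobility = 8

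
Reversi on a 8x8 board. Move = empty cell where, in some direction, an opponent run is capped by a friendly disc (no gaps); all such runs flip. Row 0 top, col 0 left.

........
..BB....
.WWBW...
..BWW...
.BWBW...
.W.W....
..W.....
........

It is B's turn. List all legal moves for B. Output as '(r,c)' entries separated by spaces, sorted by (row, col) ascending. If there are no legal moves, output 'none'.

Answer: (1,0) (2,0) (2,5) (3,0) (3,1) (3,5) (4,5) (5,2) (6,1) (6,3)

Derivation:
(1,0): flips 1 -> legal
(1,1): no bracket -> illegal
(1,4): no bracket -> illegal
(1,5): no bracket -> illegal
(2,0): flips 2 -> legal
(2,5): flips 2 -> legal
(3,0): flips 1 -> legal
(3,1): flips 1 -> legal
(3,5): flips 3 -> legal
(4,0): no bracket -> illegal
(4,5): flips 2 -> legal
(5,0): no bracket -> illegal
(5,2): flips 1 -> legal
(5,4): no bracket -> illegal
(5,5): no bracket -> illegal
(6,0): no bracket -> illegal
(6,1): flips 1 -> legal
(6,3): flips 1 -> legal
(6,4): no bracket -> illegal
(7,1): no bracket -> illegal
(7,2): no bracket -> illegal
(7,3): no bracket -> illegal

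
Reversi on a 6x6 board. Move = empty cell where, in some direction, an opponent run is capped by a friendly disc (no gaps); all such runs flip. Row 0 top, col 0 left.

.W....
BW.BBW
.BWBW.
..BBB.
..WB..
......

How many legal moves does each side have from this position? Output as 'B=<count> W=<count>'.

-- B to move --
(0,0): flips 2 -> legal
(0,2): no bracket -> illegal
(0,4): no bracket -> illegal
(0,5): no bracket -> illegal
(1,2): flips 2 -> legal
(2,0): no bracket -> illegal
(2,5): flips 1 -> legal
(3,1): flips 1 -> legal
(3,5): flips 1 -> legal
(4,1): flips 1 -> legal
(5,1): flips 1 -> legal
(5,2): flips 1 -> legal
(5,3): no bracket -> illegal
B mobility = 8
-- W to move --
(0,0): no bracket -> illegal
(0,2): flips 1 -> legal
(0,3): no bracket -> illegal
(0,4): flips 2 -> legal
(0,5): no bracket -> illegal
(1,2): flips 2 -> legal
(2,0): flips 1 -> legal
(2,5): no bracket -> illegal
(3,0): no bracket -> illegal
(3,1): flips 1 -> legal
(3,5): no bracket -> illegal
(4,1): no bracket -> illegal
(4,4): flips 3 -> legal
(4,5): no bracket -> illegal
(5,2): no bracket -> illegal
(5,3): no bracket -> illegal
(5,4): no bracket -> illegal
W mobility = 6

Answer: B=8 W=6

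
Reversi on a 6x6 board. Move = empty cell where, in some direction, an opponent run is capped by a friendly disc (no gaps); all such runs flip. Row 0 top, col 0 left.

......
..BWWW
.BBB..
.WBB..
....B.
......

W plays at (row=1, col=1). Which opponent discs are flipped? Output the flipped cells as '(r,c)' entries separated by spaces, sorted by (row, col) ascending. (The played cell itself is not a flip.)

Dir NW: first cell '.' (not opp) -> no flip
Dir N: first cell '.' (not opp) -> no flip
Dir NE: first cell '.' (not opp) -> no flip
Dir W: first cell '.' (not opp) -> no flip
Dir E: opp run (1,2) capped by W -> flip
Dir SW: first cell '.' (not opp) -> no flip
Dir S: opp run (2,1) capped by W -> flip
Dir SE: opp run (2,2) (3,3) (4,4), next='.' -> no flip

Answer: (1,2) (2,1)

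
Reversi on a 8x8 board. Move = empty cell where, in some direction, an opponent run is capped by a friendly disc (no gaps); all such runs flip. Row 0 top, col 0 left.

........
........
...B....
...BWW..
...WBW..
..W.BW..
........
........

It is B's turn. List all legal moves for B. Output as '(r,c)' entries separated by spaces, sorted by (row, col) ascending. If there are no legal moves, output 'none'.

Answer: (2,4) (2,6) (3,2) (3,6) (4,2) (4,6) (5,3) (5,6) (6,6)

Derivation:
(2,4): flips 1 -> legal
(2,5): no bracket -> illegal
(2,6): flips 1 -> legal
(3,2): flips 1 -> legal
(3,6): flips 3 -> legal
(4,1): no bracket -> illegal
(4,2): flips 1 -> legal
(4,6): flips 1 -> legal
(5,1): no bracket -> illegal
(5,3): flips 1 -> legal
(5,6): flips 3 -> legal
(6,1): no bracket -> illegal
(6,2): no bracket -> illegal
(6,3): no bracket -> illegal
(6,4): no bracket -> illegal
(6,5): no bracket -> illegal
(6,6): flips 1 -> legal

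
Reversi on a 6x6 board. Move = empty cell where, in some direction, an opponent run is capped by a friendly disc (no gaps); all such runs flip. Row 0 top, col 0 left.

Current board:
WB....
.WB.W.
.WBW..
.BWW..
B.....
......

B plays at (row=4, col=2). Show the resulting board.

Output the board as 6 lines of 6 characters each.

Place B at (4,2); scan 8 dirs for brackets.
Dir NW: first cell 'B' (not opp) -> no flip
Dir N: opp run (3,2) capped by B -> flip
Dir NE: opp run (3,3), next='.' -> no flip
Dir W: first cell '.' (not opp) -> no flip
Dir E: first cell '.' (not opp) -> no flip
Dir SW: first cell '.' (not opp) -> no flip
Dir S: first cell '.' (not opp) -> no flip
Dir SE: first cell '.' (not opp) -> no flip
All flips: (3,2)

Answer: WB....
.WB.W.
.WBW..
.BBW..
B.B...
......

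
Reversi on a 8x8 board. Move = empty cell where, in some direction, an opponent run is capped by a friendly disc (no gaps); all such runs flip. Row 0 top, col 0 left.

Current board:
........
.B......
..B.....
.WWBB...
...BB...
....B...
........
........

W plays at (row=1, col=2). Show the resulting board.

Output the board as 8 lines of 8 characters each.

Place W at (1,2); scan 8 dirs for brackets.
Dir NW: first cell '.' (not opp) -> no flip
Dir N: first cell '.' (not opp) -> no flip
Dir NE: first cell '.' (not opp) -> no flip
Dir W: opp run (1,1), next='.' -> no flip
Dir E: first cell '.' (not opp) -> no flip
Dir SW: first cell '.' (not opp) -> no flip
Dir S: opp run (2,2) capped by W -> flip
Dir SE: first cell '.' (not opp) -> no flip
All flips: (2,2)

Answer: ........
.BW.....
..W.....
.WWBB...
...BB...
....B...
........
........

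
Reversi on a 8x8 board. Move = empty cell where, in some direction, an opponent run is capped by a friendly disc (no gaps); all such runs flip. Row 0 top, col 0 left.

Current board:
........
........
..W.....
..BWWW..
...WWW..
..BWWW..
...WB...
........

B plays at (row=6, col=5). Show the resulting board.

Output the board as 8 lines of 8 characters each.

Answer: ........
........
..W.....
..BWWW..
...BWW..
..BWBW..
...WBB..
........

Derivation:
Place B at (6,5); scan 8 dirs for brackets.
Dir NW: opp run (5,4) (4,3) capped by B -> flip
Dir N: opp run (5,5) (4,5) (3,5), next='.' -> no flip
Dir NE: first cell '.' (not opp) -> no flip
Dir W: first cell 'B' (not opp) -> no flip
Dir E: first cell '.' (not opp) -> no flip
Dir SW: first cell '.' (not opp) -> no flip
Dir S: first cell '.' (not opp) -> no flip
Dir SE: first cell '.' (not opp) -> no flip
All flips: (4,3) (5,4)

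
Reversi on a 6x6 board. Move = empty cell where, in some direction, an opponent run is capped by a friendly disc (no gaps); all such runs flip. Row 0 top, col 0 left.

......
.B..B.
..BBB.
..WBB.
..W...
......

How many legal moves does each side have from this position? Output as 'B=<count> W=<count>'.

-- B to move --
(2,1): no bracket -> illegal
(3,1): flips 1 -> legal
(4,1): flips 1 -> legal
(4,3): no bracket -> illegal
(5,1): flips 1 -> legal
(5,2): flips 2 -> legal
(5,3): no bracket -> illegal
B mobility = 4
-- W to move --
(0,0): no bracket -> illegal
(0,1): no bracket -> illegal
(0,2): no bracket -> illegal
(0,3): no bracket -> illegal
(0,4): no bracket -> illegal
(0,5): flips 2 -> legal
(1,0): no bracket -> illegal
(1,2): flips 1 -> legal
(1,3): no bracket -> illegal
(1,5): flips 2 -> legal
(2,0): no bracket -> illegal
(2,1): no bracket -> illegal
(2,5): no bracket -> illegal
(3,1): no bracket -> illegal
(3,5): flips 2 -> legal
(4,3): no bracket -> illegal
(4,4): no bracket -> illegal
(4,5): no bracket -> illegal
W mobility = 4

Answer: B=4 W=4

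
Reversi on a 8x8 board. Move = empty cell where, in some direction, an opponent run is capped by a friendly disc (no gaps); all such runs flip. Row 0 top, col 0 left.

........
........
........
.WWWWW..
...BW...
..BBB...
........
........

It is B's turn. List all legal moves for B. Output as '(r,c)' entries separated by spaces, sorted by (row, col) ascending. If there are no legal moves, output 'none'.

Answer: (2,1) (2,3) (2,4) (2,5) (2,6) (4,5)

Derivation:
(2,0): no bracket -> illegal
(2,1): flips 1 -> legal
(2,2): no bracket -> illegal
(2,3): flips 1 -> legal
(2,4): flips 2 -> legal
(2,5): flips 1 -> legal
(2,6): flips 2 -> legal
(3,0): no bracket -> illegal
(3,6): no bracket -> illegal
(4,0): no bracket -> illegal
(4,1): no bracket -> illegal
(4,2): no bracket -> illegal
(4,5): flips 1 -> legal
(4,6): no bracket -> illegal
(5,5): no bracket -> illegal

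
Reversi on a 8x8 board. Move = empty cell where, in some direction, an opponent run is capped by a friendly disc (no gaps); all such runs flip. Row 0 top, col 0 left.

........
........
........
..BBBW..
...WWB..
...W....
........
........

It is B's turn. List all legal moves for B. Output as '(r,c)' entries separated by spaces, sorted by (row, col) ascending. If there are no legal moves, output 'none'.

Answer: (2,5) (3,6) (4,2) (5,2) (5,4) (5,5) (6,3)

Derivation:
(2,4): no bracket -> illegal
(2,5): flips 1 -> legal
(2,6): no bracket -> illegal
(3,6): flips 1 -> legal
(4,2): flips 2 -> legal
(4,6): no bracket -> illegal
(5,2): flips 1 -> legal
(5,4): flips 2 -> legal
(5,5): flips 1 -> legal
(6,2): no bracket -> illegal
(6,3): flips 2 -> legal
(6,4): no bracket -> illegal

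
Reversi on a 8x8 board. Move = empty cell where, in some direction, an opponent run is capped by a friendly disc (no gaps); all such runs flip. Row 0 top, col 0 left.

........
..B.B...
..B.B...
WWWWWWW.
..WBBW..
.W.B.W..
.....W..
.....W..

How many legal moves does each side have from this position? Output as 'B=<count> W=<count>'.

-- B to move --
(2,0): flips 2 -> legal
(2,1): flips 1 -> legal
(2,3): flips 1 -> legal
(2,5): flips 1 -> legal
(2,6): flips 1 -> legal
(2,7): no bracket -> illegal
(3,7): no bracket -> illegal
(4,0): flips 1 -> legal
(4,1): flips 1 -> legal
(4,6): flips 2 -> legal
(4,7): no bracket -> illegal
(5,0): no bracket -> illegal
(5,2): flips 2 -> legal
(5,4): no bracket -> illegal
(5,6): no bracket -> illegal
(6,0): flips 3 -> legal
(6,1): no bracket -> illegal
(6,2): no bracket -> illegal
(6,4): no bracket -> illegal
(6,6): flips 1 -> legal
(7,4): no bracket -> illegal
(7,6): no bracket -> illegal
B mobility = 11
-- W to move --
(0,1): no bracket -> illegal
(0,2): flips 2 -> legal
(0,3): no bracket -> illegal
(0,4): flips 2 -> legal
(0,5): no bracket -> illegal
(1,1): flips 1 -> legal
(1,3): flips 2 -> legal
(1,5): flips 1 -> legal
(2,1): no bracket -> illegal
(2,3): no bracket -> illegal
(2,5): no bracket -> illegal
(5,2): flips 1 -> legal
(5,4): flips 2 -> legal
(6,2): flips 2 -> legal
(6,3): flips 2 -> legal
(6,4): flips 1 -> legal
W mobility = 10

Answer: B=11 W=10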